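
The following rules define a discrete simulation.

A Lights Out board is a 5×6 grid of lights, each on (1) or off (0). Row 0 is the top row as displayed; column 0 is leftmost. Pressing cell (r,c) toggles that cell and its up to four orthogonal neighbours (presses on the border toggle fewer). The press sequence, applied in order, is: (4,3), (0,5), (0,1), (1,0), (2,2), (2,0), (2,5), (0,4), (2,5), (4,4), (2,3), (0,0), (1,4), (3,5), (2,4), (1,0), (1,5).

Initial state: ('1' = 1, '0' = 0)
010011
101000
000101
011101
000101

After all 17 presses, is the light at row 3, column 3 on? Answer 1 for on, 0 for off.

1

t=0: 010011
101000
000101
011101
000101
t=1: 010011
101000
000101
011001
001011
t=2: 010000
101001
000101
011001
001011
t=3: 101000
111001
000101
011001
001011
t=4: 001000
001001
100101
011001
001011
t=5: 001000
000001
111001
010001
001011
t=6: 001000
100001
001001
110001
001011
t=7: 001000
100000
001010
110000
001011
t=8: 001111
100010
001010
110000
001011
t=9: 001111
100011
001001
110001
001011
t=10: 001111
100011
001001
110011
001100
t=11: 001111
100111
000111
110111
001100
t=12: 111111
000111
000111
110111
001100
t=13: 111101
000000
000101
110111
001100
t=14: 111101
000000
000100
110100
001101
t=15: 111101
000010
000011
110110
001101
t=16: 011101
110010
100011
110110
001101
t=17: 011100
110001
100010
110110
001101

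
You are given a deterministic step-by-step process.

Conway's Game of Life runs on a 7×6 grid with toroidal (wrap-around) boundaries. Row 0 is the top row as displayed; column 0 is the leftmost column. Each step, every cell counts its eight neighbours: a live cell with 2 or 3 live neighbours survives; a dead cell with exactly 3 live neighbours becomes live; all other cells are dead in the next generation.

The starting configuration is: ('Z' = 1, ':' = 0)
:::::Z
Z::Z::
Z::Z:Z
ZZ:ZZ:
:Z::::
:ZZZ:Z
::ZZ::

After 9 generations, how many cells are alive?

6

t=0: :::::Z
Z::Z::
Z::Z:Z
ZZ:ZZ:
:Z::::
:ZZZ:Z
::ZZ::
t=1: ::ZZZ:
Z:::::
:::Z::
:Z:ZZ:
:::::Z
ZZ:ZZ:
ZZ:Z::
t=2: Z:ZZZZ
::Z:Z:
::ZZZ:
::ZZZ:
:Z:::Z
:Z:ZZ:
Z:::::
t=3: Z:Z:Z:
::::::
:Z:::Z
:Z:::Z
ZZ:::Z
:ZZ:ZZ
Z:::::
t=4: :Z:::Z
ZZ:::Z
::::::
:ZZ:ZZ
::::::
::Z:Z:
Z:Z:Z:
t=5: ::Z:Z:
:Z:::Z
::Z:Z:
::::::
:ZZ:ZZ
:Z:::Z
Z:Z:Z:
t=6: Z:Z:Z:
:ZZ:ZZ
::::::
:ZZ:ZZ
:ZZ:ZZ
::::::
Z:Z:Z:
t=7: Z:Z:Z:
ZZZ:ZZ
::::::
:ZZ:ZZ
:ZZ:ZZ
Z:Z:Z:
::::::
t=8: Z:Z:Z:
Z:Z:Z:
::::::
:ZZ:ZZ
::::::
Z:Z:Z:
::::::
t=9: ::::::
::::::
Z:Z:Z:
::::::
Z:Z:Z:
::::::
::::::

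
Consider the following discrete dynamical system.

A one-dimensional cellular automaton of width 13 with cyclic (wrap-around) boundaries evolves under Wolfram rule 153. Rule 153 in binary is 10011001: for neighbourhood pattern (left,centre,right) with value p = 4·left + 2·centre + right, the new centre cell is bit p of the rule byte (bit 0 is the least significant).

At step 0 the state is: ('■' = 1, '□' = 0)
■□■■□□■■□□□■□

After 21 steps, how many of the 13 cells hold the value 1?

7

gen 0: ■□■■□□■■□□□■□
gen 1: □□■□■□■□■■□□□
gen 2: ■□□□□□□□■□■■■
gen 3: □■■■■■■□□□■■■
gen 4: □■■■■■□■■□■■□
gen 5: □■■■■□□■□□■□■
gen 6: □■■■□■□□■□□□□
gen 7: □■■□□□■□□■■■■
gen 8: □■□■■□□■□■■■□
gen 9: □□□■□■□□□■■□■
gen 10: ■■□□□□■■□■□□□
gen 11: ■□■■■□■□□□■■□
gen 12: □□■■□□□■■□■□□
gen 13: ■□■□■■□■□□□■■
gen 14: □□□□■□□□■■□■■
gen 15: ■■■□□■■□■□□■□
gen 16: ■■□■□■□□□■□□□
gen 17: ■□□□□□■■□□■■□
gen 18: □■■■■□■□■□■□□
gen 19: □■■■□□□□□□□■■
gen 20: □■■□■■■■■■□■□
gen 21: □■□□■■■■■□□□■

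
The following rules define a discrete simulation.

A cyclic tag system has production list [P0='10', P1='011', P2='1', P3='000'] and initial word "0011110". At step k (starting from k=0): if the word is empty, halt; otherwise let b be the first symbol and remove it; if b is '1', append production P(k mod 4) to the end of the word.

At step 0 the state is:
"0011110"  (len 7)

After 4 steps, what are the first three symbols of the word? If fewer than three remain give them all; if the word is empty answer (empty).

step 0: "0011110"  (len 7)
step 1: "011110"  (len 6)
step 2: "11110"  (len 5)
step 3: "11101"  (len 5)
step 4: "1101000"  (len 7)

110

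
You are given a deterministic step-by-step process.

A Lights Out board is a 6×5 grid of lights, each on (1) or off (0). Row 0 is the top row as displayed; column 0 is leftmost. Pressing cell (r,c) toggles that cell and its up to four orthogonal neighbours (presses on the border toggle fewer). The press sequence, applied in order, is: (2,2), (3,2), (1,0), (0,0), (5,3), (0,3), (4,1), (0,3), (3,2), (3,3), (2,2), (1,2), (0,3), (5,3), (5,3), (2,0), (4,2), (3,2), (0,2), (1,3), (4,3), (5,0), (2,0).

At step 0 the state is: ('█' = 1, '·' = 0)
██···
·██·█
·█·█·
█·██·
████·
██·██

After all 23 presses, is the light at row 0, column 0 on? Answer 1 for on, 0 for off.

1

step 0: ██···
·██·█
·█·█·
█·██·
████·
██·██
step 1: ██···
·█··█
··█··
█··█·
████·
██·██
step 2: ██···
·█··█
·····
███··
██·█·
██·██
step 3: ·█···
█···█
█····
███··
██·█·
██·██
step 4: █····
····█
█····
███··
██·█·
██·██
step 5: █····
····█
█····
███··
██···
███··
step 6: █·███
···██
█····
███··
██···
███··
step 7: █·███
···██
█····
█·█··
··█··
█·█··
step 8: █····
····█
█····
█·█··
··█··
█·█··
step 9: █····
····█
█·█··
██·█·
·····
█·█··
step 10: █····
····█
█·██·
███·█
···█·
█·█··
step 11: █····
··█·█
██···
██··█
···█·
█·█··
step 12: █·█··
·█·██
███··
██··█
···█·
█·█··
step 13: █··██
·█··█
███··
██··█
···█·
█·█··
step 14: █··██
·█··█
███··
██··█
·····
█··██
step 15: █··██
·█··█
███··
██··█
···█·
█·█··
step 16: █··██
██··█
··█··
·█··█
···█·
█·█··
step 17: █··██
██··█
··█··
·██·█
·██··
█····
step 18: █··██
██··█
·····
···██
·█···
█····
step 19: ███·█
███·█
·····
···██
·█···
█····
step 20: █████
██·█·
···█·
···██
·█···
█····
step 21: █████
██·█·
···█·
····█
·████
█··█·
step 22: █████
██·█·
···█·
····█
█████
·█·█·
step 23: █████
·█·█·
██·█·
█···█
█████
·█·█·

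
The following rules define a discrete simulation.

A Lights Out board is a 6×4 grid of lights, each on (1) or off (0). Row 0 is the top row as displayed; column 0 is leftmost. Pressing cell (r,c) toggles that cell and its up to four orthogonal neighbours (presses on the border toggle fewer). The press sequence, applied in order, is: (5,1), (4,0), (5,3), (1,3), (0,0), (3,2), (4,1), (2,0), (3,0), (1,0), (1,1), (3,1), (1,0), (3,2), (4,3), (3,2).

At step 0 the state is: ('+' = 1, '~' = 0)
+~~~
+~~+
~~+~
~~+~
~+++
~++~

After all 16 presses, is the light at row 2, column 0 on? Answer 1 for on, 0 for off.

0) +~~~
+~~+
~~+~
~~+~
~+++
~++~
1) +~~~
+~~+
~~+~
~~+~
~~++
+~~~
2) +~~~
+~~+
~~+~
+~+~
++++
~~~~
3) +~~~
+~~+
~~+~
+~+~
+++~
~~++
4) +~~+
+~+~
~~++
+~+~
+++~
~~++
5) ~+~+
~~+~
~~++
+~+~
+++~
~~++
6) ~+~+
~~+~
~~~+
++~+
++~~
~~++
7) ~+~+
~~+~
~~~+
+~~+
~~+~
~+++
8) ~+~+
+~+~
++~+
~~~+
~~+~
~+++
9) ~+~+
+~+~
~+~+
++~+
+~+~
~+++
10) ++~+
~++~
++~+
++~+
+~+~
~+++
11) +~~+
+~~~
+~~+
++~+
+~+~
~+++
12) +~~+
+~~~
++~+
~~++
+++~
~+++
13) ~~~+
~+~~
~+~+
~~++
+++~
~+++
14) ~~~+
~+~~
~+++
~+~~
++~~
~+++
15) ~~~+
~+~~
~+++
~+~+
++++
~++~
16) ~~~+
~+~~
~+~+
~~+~
++~+
~++~

0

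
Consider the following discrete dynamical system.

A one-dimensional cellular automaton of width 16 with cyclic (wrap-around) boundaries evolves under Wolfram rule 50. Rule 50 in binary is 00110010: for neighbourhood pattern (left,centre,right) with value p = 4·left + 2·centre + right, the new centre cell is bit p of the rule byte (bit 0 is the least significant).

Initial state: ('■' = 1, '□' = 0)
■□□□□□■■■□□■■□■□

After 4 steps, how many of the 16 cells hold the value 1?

0) ■□□□□□■■■□□■■□■□
1) □■□□□■□□□■■□□■□■
2) ■□■□■□■□■□□■■□■□
3) □■□■□■□■□■■□□■□■
4) ■□■□■□■□■□□■■□■□

8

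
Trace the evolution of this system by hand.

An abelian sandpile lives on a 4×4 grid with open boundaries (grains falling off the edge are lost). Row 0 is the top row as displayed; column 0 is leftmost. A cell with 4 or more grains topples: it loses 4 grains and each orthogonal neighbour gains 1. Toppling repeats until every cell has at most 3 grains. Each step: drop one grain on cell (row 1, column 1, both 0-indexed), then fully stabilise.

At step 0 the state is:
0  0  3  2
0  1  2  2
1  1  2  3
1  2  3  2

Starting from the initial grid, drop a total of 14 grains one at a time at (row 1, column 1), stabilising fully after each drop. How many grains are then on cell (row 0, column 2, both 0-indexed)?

3

k=0  0  0  3  2
0  1  2  2
1  1  2  3
1  2  3  2
k=1  0  0  3  2
0  2  2  2
1  1  2  3
1  2  3  2
k=2  0  0  3  2
0  3  2  2
1  1  2  3
1  2  3  2
k=3  0  1  3  2
1  0  3  2
1  2  2  3
1  2  3  2
k=4  0  1  3  2
1  1  3  2
1  2  2  3
1  2  3  2
k=5  0  1  3  2
1  2  3  2
1  2  2  3
1  2  3  2
k=6  0  1  3  2
1  3  3  2
1  2  2  3
1  2  3  2
k=7  0  3  0  3
2  1  1  3
1  3  3  3
1  2  3  2
k=8  0  3  0  3
2  2  1  3
1  3  3  3
1  2  3  2
k=9  0  3  0  3
2  3  1  3
1  3  3  3
1  2  3  2
k=10  1  0  3  0
3  3  0  2
2  2  3  2
2  0  2  0
k=11  2  1  3  0
0  1  1  2
3  3  3  2
2  0  2  0
k=12  2  1  3  0
0  2  1  2
3  3  3  2
2  0  2  0
k=13  2  1  3  0
0  3  1  2
3  3  3  2
2  0  2  0
k=14  2  2  3  0
2  1  3  2
0  2  0  3
3  1  3  0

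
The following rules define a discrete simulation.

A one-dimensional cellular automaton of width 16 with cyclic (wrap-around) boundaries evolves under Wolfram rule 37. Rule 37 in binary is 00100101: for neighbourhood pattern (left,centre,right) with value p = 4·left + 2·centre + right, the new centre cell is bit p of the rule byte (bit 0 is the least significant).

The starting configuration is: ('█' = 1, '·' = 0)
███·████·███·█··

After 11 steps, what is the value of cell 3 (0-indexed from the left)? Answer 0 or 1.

gen 0: ███·████·███·█··
gen 1: ···█····█···██··
gen 2: ██·█·██·█·█····█
gen 3: ··███··████·██··
gen 4: █··········█···█
gen 5: ··████████·█·█··
gen 6: █·········████·█
gen 7: ··███████·····█·
gen 8: █·········███·█·
gen 9: █·███████····███
gen 10: ·█········██····
gen 11: ·█·██████····███

1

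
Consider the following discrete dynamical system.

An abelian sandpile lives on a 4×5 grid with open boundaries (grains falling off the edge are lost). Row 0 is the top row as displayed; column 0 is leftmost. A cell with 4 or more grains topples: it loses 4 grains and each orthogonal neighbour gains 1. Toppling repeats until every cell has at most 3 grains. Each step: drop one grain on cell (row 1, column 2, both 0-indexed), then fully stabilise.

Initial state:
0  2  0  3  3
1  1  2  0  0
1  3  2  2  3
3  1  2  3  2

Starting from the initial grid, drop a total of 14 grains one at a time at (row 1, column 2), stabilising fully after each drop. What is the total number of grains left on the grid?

k=0  0  2  0  3  3
1  1  2  0  0
1  3  2  2  3
3  1  2  3  2
k=1  0  2  0  3  3
1  1  3  0  0
1  3  2  2  3
3  1  2  3  2
k=2  0  2  1  3  3
1  2  0  1  0
1  3  3  2  3
3  1  2  3  2
k=3  0  2  1  3  3
1  2  1  1  0
1  3  3  2  3
3  1  2  3  2
k=4  0  2  1  3  3
1  2  2  1  0
1  3  3  2  3
3  1  2  3  2
k=5  0  2  1  3  3
1  2  3  1  0
1  3  3  2  3
3  1  2  3  2
k=6  0  3  2  3  3
2  0  2  2  0
2  1  1  3  3
3  2  3  3  2
k=7  0  3  2  3  3
2  0  3  2  0
2  1  1  3  3
3  2  3  3  2
k=8  0  3  3  3  3
2  1  0  3  0
2  1  2  3  3
3  2  3  3  2
k=9  0  3  3  3  3
2  1  1  3  0
2  1  2  3  3
3  2  3  3  2
k=10  0  3  3  3  3
2  1  2  3  0
2  1  2  3  3
3  2  3  3  2
k=11  0  3  3  3  3
2  1  3  3  0
2  1  2  3  3
3  2  3  3  2
k=12  1  0  2  2  0
2  3  3  2  3
2  2  1  3  1
3  3  1  2  0
k=13  1  1  3  2  0
3  0  1  3  3
2  3  2  3  1
3  3  1  2  0
k=14  1  1  3  2  0
3  0  2  3  3
2  3  2  3  1
3  3  1  2  0

38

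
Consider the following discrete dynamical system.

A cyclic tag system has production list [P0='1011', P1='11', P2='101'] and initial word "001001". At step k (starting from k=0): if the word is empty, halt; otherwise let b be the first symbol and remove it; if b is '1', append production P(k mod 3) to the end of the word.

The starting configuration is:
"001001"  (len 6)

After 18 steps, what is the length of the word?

21

gen 0: "001001"  (len 6)
gen 1: "01001"  (len 5)
gen 2: "1001"  (len 4)
gen 3: "001101"  (len 6)
gen 4: "01101"  (len 5)
gen 5: "1101"  (len 4)
gen 6: "101101"  (len 6)
gen 7: "011011011"  (len 9)
gen 8: "11011011"  (len 8)
gen 9: "1011011101"  (len 10)
gen 10: "0110111011011"  (len 13)
gen 11: "110111011011"  (len 12)
gen 12: "10111011011101"  (len 14)
gen 13: "01110110111011011"  (len 17)
gen 14: "1110110111011011"  (len 16)
gen 15: "110110111011011101"  (len 18)
gen 16: "101101110110111011011"  (len 21)
gen 17: "0110111011011101101111"  (len 22)
gen 18: "110111011011101101111"  (len 21)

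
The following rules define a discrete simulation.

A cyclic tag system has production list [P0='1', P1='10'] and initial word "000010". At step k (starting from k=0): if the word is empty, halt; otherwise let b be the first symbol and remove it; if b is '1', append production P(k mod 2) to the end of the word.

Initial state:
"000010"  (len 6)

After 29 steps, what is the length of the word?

2

t=0: "000010"  (len 6)
t=1: "00010"  (len 5)
t=2: "0010"  (len 4)
t=3: "010"  (len 3)
t=4: "10"  (len 2)
t=5: "01"  (len 2)
t=6: "1"  (len 1)
t=7: "1"  (len 1)
t=8: "10"  (len 2)
t=9: "01"  (len 2)
t=10: "1"  (len 1)
t=11: "1"  (len 1)
t=12: "10"  (len 2)
t=13: "01"  (len 2)
t=14: "1"  (len 1)
t=15: "1"  (len 1)
t=16: "10"  (len 2)
t=17: "01"  (len 2)
t=18: "1"  (len 1)
t=19: "1"  (len 1)
t=20: "10"  (len 2)
t=21: "01"  (len 2)
t=22: "1"  (len 1)
t=23: "1"  (len 1)
t=24: "10"  (len 2)
t=25: "01"  (len 2)
t=26: "1"  (len 1)
t=27: "1"  (len 1)
t=28: "10"  (len 2)
t=29: "01"  (len 2)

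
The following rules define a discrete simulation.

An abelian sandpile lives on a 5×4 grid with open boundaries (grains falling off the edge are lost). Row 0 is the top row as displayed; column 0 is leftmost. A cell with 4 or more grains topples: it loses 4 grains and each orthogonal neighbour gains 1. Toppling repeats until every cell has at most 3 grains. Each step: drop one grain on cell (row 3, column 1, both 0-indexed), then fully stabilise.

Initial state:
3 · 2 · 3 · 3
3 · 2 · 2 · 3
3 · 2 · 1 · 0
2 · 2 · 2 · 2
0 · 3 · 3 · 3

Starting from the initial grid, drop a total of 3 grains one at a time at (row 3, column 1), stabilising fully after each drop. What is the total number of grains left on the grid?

t=0: 3 · 2 · 3 · 3
3 · 2 · 2 · 3
3 · 2 · 1 · 0
2 · 2 · 2 · 2
0 · 3 · 3 · 3
t=1: 3 · 2 · 3 · 3
3 · 2 · 2 · 3
3 · 2 · 1 · 0
2 · 3 · 2 · 2
0 · 3 · 3 · 3
t=2: 3 · 2 · 3 · 3
3 · 2 · 2 · 3
3 · 3 · 2 · 1
3 · 2 · 1 · 0
1 · 1 · 2 · 1
t=3: 3 · 2 · 3 · 3
3 · 2 · 2 · 3
3 · 3 · 2 · 1
3 · 3 · 1 · 0
1 · 1 · 2 · 1

42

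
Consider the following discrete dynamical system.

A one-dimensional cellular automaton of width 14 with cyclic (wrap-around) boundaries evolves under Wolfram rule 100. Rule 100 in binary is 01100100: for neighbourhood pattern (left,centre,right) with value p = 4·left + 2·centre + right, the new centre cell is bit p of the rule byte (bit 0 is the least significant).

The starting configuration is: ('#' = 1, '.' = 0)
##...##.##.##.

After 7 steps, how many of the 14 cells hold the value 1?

2

t=0: ##...##.##.##.
t=1: .#....##.##.##
t=2: ##.....##.##.#
t=3: .#......##.##.
t=4: .#.......##.#.
t=5: .#........###.
t=6: .#..........#.
t=7: .#..........#.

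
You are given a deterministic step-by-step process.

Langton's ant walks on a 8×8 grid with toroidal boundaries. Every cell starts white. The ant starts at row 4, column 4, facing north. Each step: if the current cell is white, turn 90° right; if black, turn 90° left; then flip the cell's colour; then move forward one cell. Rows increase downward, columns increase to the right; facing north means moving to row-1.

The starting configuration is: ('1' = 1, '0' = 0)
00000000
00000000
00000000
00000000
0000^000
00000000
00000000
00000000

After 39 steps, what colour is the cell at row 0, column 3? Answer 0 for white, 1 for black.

1

0) 00000000
00000000
00000000
00000000
0000^000
00000000
00000000
00000000
1) 00000000
00000000
00000000
00000000
00001>00
00000000
00000000
00000000
2) 00000000
00000000
00000000
00000000
00001100
00000v00
00000000
00000000
3) 00000000
00000000
00000000
00000000
00001100
0000<100
00000000
00000000
4) 00000000
00000000
00000000
00000000
0000^100
00001100
00000000
00000000
5) 00000000
00000000
00000000
00000000
000<0100
00001100
00000000
00000000
6) 00000000
00000000
00000000
000^0000
00010100
00001100
00000000
00000000
7) 00000000
00000000
00000000
0001>000
00010100
00001100
00000000
00000000
8) 00000000
00000000
00000000
00011000
0001v100
00001100
00000000
00000000
9) 00000000
00000000
00000000
00011000
000<1100
00001100
00000000
00000000
10) 00000000
00000000
00000000
00011000
00001100
000v1100
00000000
00000000
11) 00000000
00000000
00000000
00011000
00001100
00<11100
00000000
00000000
12) 00000000
00000000
00000000
00011000
00^01100
00111100
00000000
00000000
13) 00000000
00000000
00000000
00011000
001>1100
00111100
00000000
00000000
14) 00000000
00000000
00000000
00011000
00111100
001v1100
00000000
00000000
15) 00000000
00000000
00000000
00011000
00111100
0010>100
00000000
00000000
16) 00000000
00000000
00000000
00011000
0011^100
00100100
00000000
00000000
17) 00000000
00000000
00000000
00011000
001<0100
00100100
00000000
00000000
18) 00000000
00000000
00000000
00011000
00100100
001v0100
00000000
00000000
19) 00000000
00000000
00000000
00011000
00100100
00<10100
00000000
00000000
20) 00000000
00000000
00000000
00011000
00100100
00010100
00v00000
00000000
21) 00000000
00000000
00000000
00011000
00100100
00010100
0<100000
00000000
22) 00000000
00000000
00000000
00011000
00100100
0^010100
01100000
00000000
23) 00000000
00000000
00000000
00011000
00100100
01>10100
01100000
00000000
24) 00000000
00000000
00000000
00011000
00100100
01110100
01v00000
00000000
25) 00000000
00000000
00000000
00011000
00100100
01110100
010>0000
00000000
26) 00000000
00000000
00000000
00011000
00100100
01110100
01010000
000v0000
27) 00000000
00000000
00000000
00011000
00100100
01110100
01010000
00<10000
28) 00000000
00000000
00000000
00011000
00100100
01110100
01^10000
00110000
29) 00000000
00000000
00000000
00011000
00100100
01110100
011>0000
00110000
30) 00000000
00000000
00000000
00011000
00100100
011^0100
01100000
00110000
31) 00000000
00000000
00000000
00011000
00100100
01<00100
01100000
00110000
32) 00000000
00000000
00000000
00011000
00100100
01000100
01v00000
00110000
33) 00000000
00000000
00000000
00011000
00100100
01000100
010>0000
00110000
34) 00000000
00000000
00000000
00011000
00100100
01000100
01010000
001v0000
35) 00000000
00000000
00000000
00011000
00100100
01000100
01010000
0010>000
36) 0000v000
00000000
00000000
00011000
00100100
01000100
01010000
00101000
37) 000<1000
00000000
00000000
00011000
00100100
01000100
01010000
00101000
38) 00011000
00000000
00000000
00011000
00100100
01000100
01010000
001^1000
39) 00011000
00000000
00000000
00011000
00100100
01000100
01010000
0011>000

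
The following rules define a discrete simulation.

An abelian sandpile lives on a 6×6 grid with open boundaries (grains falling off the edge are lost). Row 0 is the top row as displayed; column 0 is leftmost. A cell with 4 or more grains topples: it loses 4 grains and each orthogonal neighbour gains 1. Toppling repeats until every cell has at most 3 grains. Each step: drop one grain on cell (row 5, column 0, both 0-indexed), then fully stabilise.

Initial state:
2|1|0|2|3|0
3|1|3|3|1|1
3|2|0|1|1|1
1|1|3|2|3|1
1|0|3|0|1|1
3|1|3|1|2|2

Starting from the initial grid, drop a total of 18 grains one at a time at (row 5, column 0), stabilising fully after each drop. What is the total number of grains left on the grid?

62

gen 0: 2|1|0|2|3|0
3|1|3|3|1|1
3|2|0|1|1|1
1|1|3|2|3|1
1|0|3|0|1|1
3|1|3|1|2|2
gen 1: 2|1|0|2|3|0
3|1|3|3|1|1
3|2|0|1|1|1
1|1|3|2|3|1
2|0|3|0|1|1
0|2|3|1|2|2
gen 2: 2|1|0|2|3|0
3|1|3|3|1|1
3|2|0|1|1|1
1|1|3|2|3|1
2|0|3|0|1|1
1|2|3|1|2|2
gen 3: 2|1|0|2|3|0
3|1|3|3|1|1
3|2|0|1|1|1
1|1|3|2|3|1
2|0|3|0|1|1
2|2|3|1|2|2
gen 4: 2|1|0|2|3|0
3|1|3|3|1|1
3|2|0|1|1|1
1|1|3|2|3|1
2|0|3|0|1|1
3|2|3|1|2|2
gen 5: 2|1|0|2|3|0
3|1|3|3|1|1
3|2|0|1|1|1
1|1|3|2|3|1
3|0|3|0|1|1
0|3|3|1|2|2
gen 6: 2|1|0|2|3|0
3|1|3|3|1|1
3|2|0|1|1|1
1|1|3|2|3|1
3|0|3|0|1|1
1|3|3|1|2|2
gen 7: 2|1|0|2|3|0
3|1|3|3|1|1
3|2|0|1|1|1
1|1|3|2|3|1
3|0|3|0|1|1
2|3|3|1|2|2
gen 8: 2|1|0|2|3|0
3|1|3|3|1|1
3|2|0|1|1|1
1|1|3|2|3|1
3|0|3|0|1|1
3|3|3|1|2|2
gen 9: 2|1|0|2|3|0
3|1|3|3|1|1
3|2|1|1|1|1
2|2|0|3|3|1
0|3|1|1|1|1
2|1|1|2|2|2
gen 10: 2|1|0|2|3|0
3|1|3|3|1|1
3|2|1|1|1|1
2|2|0|3|3|1
0|3|1|1|1|1
3|1|1|2|2|2
gen 11: 2|1|0|2|3|0
3|1|3|3|1|1
3|2|1|1|1|1
2|2|0|3|3|1
1|3|1|1|1|1
0|2|1|2|2|2
gen 12: 2|1|0|2|3|0
3|1|3|3|1|1
3|2|1|1|1|1
2|2|0|3|3|1
1|3|1|1|1|1
1|2|1|2|2|2
gen 13: 2|1|0|2|3|0
3|1|3|3|1|1
3|2|1|1|1|1
2|2|0|3|3|1
1|3|1|1|1|1
2|2|1|2|2|2
gen 14: 2|1|0|2|3|0
3|1|3|3|1|1
3|2|1|1|1|1
2|2|0|3|3|1
1|3|1|1|1|1
3|2|1|2|2|2
gen 15: 2|1|0|2|3|0
3|1|3|3|1|1
3|2|1|1|1|1
2|2|0|3|3|1
2|3|1|1|1|1
0|3|1|2|2|2
gen 16: 2|1|0|2|3|0
3|1|3|3|1|1
3|2|1|1|1|1
2|2|0|3|3|1
2|3|1|1|1|1
1|3|1|2|2|2
gen 17: 2|1|0|2|3|0
3|1|3|3|1|1
3|2|1|1|1|1
2|2|0|3|3|1
2|3|1|1|1|1
2|3|1|2|2|2
gen 18: 2|1|0|2|3|0
3|1|3|3|1|1
3|2|1|1|1|1
2|2|0|3|3|1
2|3|1|1|1|1
3|3|1|2|2|2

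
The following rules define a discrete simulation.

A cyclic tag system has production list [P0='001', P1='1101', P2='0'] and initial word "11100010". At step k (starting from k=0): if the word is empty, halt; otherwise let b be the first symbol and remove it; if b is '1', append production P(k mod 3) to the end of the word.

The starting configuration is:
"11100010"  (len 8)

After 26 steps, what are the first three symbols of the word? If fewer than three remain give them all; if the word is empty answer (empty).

100

k=0  "11100010"  (len 8)
k=1  "1100010001"  (len 10)
k=2  "1000100011101"  (len 13)
k=3  "0001000111010"  (len 13)
k=4  "001000111010"  (len 12)
k=5  "01000111010"  (len 11)
k=6  "1000111010"  (len 10)
k=7  "000111010001"  (len 12)
k=8  "00111010001"  (len 11)
k=9  "0111010001"  (len 10)
k=10  "111010001"  (len 9)
k=11  "110100011101"  (len 12)
k=12  "101000111010"  (len 12)
k=13  "01000111010001"  (len 14)
k=14  "1000111010001"  (len 13)
k=15  "0001110100010"  (len 13)
k=16  "001110100010"  (len 12)
k=17  "01110100010"  (len 11)
k=18  "1110100010"  (len 10)
k=19  "110100010001"  (len 12)
k=20  "101000100011101"  (len 15)
k=21  "010001000111010"  (len 15)
k=22  "10001000111010"  (len 14)
k=23  "00010001110101101"  (len 17)
k=24  "0010001110101101"  (len 16)
k=25  "010001110101101"  (len 15)
k=26  "10001110101101"  (len 14)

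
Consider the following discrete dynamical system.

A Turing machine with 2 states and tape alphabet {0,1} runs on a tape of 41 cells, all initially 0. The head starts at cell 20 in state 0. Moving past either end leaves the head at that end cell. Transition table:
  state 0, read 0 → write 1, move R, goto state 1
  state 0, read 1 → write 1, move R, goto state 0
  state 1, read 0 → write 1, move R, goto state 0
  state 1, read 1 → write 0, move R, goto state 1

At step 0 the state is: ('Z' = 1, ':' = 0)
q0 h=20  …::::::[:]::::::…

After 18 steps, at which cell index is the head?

t=0: q0 h=20  …::::::[:]::::::…
t=1: q1 h=21  …:::::Z[:]::::::…
t=2: q0 h=22  …::::ZZ[:]::::::…
t=3: q1 h=23  …:::ZZZ[:]::::::…
t=4: q0 h=24  …::ZZZZ[:]::::::…
t=5: q1 h=25  …:ZZZZZ[:]::::::…
t=6: q0 h=26  …ZZZZZZ[:]::::::…
t=7: q1 h=27  …ZZZZZZ[:]::::::…
t=8: q0 h=28  …ZZZZZZ[:]::::::…
t=9: q1 h=29  …ZZZZZZ[:]::::::…
t=10: q0 h=30  …ZZZZZZ[:]::::::…
t=11: q1 h=31  …ZZZZZZ[:]::::::…
t=12: q0 h=32  …ZZZZZZ[:]::::::…
t=13: q1 h=33  …ZZZZZZ[:]::::::…
t=14: q0 h=34  …ZZZZZZ[:]::::::|
t=15: q1 h=35  …ZZZZZZ[:]:::::|
t=16: q0 h=36  …ZZZZZZ[:]::::|
t=17: q1 h=37  …ZZZZZZ[:]:::|
t=18: q0 h=38  …ZZZZZZ[:]::|

38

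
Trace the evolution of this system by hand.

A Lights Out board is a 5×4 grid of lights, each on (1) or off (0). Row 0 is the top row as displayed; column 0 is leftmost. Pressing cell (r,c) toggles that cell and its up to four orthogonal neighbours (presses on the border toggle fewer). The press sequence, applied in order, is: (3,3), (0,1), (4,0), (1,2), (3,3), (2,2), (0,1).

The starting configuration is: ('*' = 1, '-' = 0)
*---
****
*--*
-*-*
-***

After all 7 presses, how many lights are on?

step 0: *---
****
*--*
-*-*
-***
step 1: *---
****
*---
-**-
-**-
step 2: -**-
*-**
*---
-**-
-**-
step 3: -**-
*-**
*---
***-
*-*-
step 4: -*--
**--
*-*-
***-
*-*-
step 5: -*--
**--
*-**
**-*
*-**
step 6: -*--
***-
**--
****
*-**
step 7: *-*-
*-*-
**--
****
*-**

13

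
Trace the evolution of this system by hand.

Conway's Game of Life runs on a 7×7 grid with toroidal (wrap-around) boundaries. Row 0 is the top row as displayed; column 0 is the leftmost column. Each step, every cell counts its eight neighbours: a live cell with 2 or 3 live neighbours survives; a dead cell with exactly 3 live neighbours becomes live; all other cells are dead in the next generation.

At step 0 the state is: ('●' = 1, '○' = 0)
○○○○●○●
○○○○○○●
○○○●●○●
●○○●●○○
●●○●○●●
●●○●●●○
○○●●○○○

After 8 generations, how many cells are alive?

t=0: ○○○○●○●
○○○○○○●
○○○●●○●
●○○●●○○
●●○●○●●
●●○●●●○
○○●●○○○
t=1: ○○○●○●○
●○○●●○●
●○○●●○●
○●○○○○○
○○○○○○○
○○○○○●○
●●●○○○●
t=2: ○○○●○●○
●○●○○○○
○●●●●○●
●○○○○○○
○○○○○○○
●●○○○○●
●●●○●●●
t=3: ○○○●○●○
●○○○○●●
○○●●○○●
●●●●○○○
○●○○○○●
○○●○○○○
○○●●●○○
t=4: ○○●●○●○
●○●●○●○
○○○●●●○
○○○●○○●
○○○●○○○
○●●○○○○
○○●○●○○
t=5: ○○○○○●●
○●○○○●○
○○○○○●○
○○●●○●○
○○○●○○○
○●●○○○○
○○○○●○○
t=6: ○○○○●●●
○○○○●●○
○○●○○●●
○○●●○○○
○●○●●○○
○○●●○○○
○○○○○●○
t=7: ○○○○○○●
○○○●○○○
○○●○○●●
○●○○○●○
○●○○●○○
○○●●○○○
○○○●○●●
t=8: ○○○○●●●
○○○○○●●
○○●○●●●
●●●○●●●
○●○●●○○
○○●●○●○
○○●●●●●

26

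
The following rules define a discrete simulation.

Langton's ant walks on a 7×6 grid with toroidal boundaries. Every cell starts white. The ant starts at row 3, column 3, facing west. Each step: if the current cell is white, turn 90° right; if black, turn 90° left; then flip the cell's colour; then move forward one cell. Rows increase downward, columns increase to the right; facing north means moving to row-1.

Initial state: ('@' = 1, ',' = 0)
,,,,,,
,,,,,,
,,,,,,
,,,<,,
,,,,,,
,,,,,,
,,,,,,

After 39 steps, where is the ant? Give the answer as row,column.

[0] ,,,,,,
,,,,,,
,,,,,,
,,,<,,
,,,,,,
,,,,,,
,,,,,,
[1] ,,,,,,
,,,,,,
,,,^,,
,,,@,,
,,,,,,
,,,,,,
,,,,,,
[2] ,,,,,,
,,,,,,
,,,@>,
,,,@,,
,,,,,,
,,,,,,
,,,,,,
[3] ,,,,,,
,,,,,,
,,,@@,
,,,@v,
,,,,,,
,,,,,,
,,,,,,
[4] ,,,,,,
,,,,,,
,,,@@,
,,,<@,
,,,,,,
,,,,,,
,,,,,,
[5] ,,,,,,
,,,,,,
,,,@@,
,,,,@,
,,,v,,
,,,,,,
,,,,,,
[6] ,,,,,,
,,,,,,
,,,@@,
,,,,@,
,,<@,,
,,,,,,
,,,,,,
[7] ,,,,,,
,,,,,,
,,,@@,
,,^,@,
,,@@,,
,,,,,,
,,,,,,
[8] ,,,,,,
,,,,,,
,,,@@,
,,@>@,
,,@@,,
,,,,,,
,,,,,,
[9] ,,,,,,
,,,,,,
,,,@@,
,,@@@,
,,@v,,
,,,,,,
,,,,,,
[10] ,,,,,,
,,,,,,
,,,@@,
,,@@@,
,,@,>,
,,,,,,
,,,,,,
[11] ,,,,,,
,,,,,,
,,,@@,
,,@@@,
,,@,@,
,,,,v,
,,,,,,
[12] ,,,,,,
,,,,,,
,,,@@,
,,@@@,
,,@,@,
,,,<@,
,,,,,,
[13] ,,,,,,
,,,,,,
,,,@@,
,,@@@,
,,@^@,
,,,@@,
,,,,,,
[14] ,,,,,,
,,,,,,
,,,@@,
,,@@@,
,,@@>,
,,,@@,
,,,,,,
[15] ,,,,,,
,,,,,,
,,,@@,
,,@@^,
,,@@,,
,,,@@,
,,,,,,
[16] ,,,,,,
,,,,,,
,,,@@,
,,@<,,
,,@@,,
,,,@@,
,,,,,,
[17] ,,,,,,
,,,,,,
,,,@@,
,,@,,,
,,@v,,
,,,@@,
,,,,,,
[18] ,,,,,,
,,,,,,
,,,@@,
,,@,,,
,,@,>,
,,,@@,
,,,,,,
[19] ,,,,,,
,,,,,,
,,,@@,
,,@,,,
,,@,@,
,,,@v,
,,,,,,
[20] ,,,,,,
,,,,,,
,,,@@,
,,@,,,
,,@,@,
,,,@,>
,,,,,,
[21] ,,,,,,
,,,,,,
,,,@@,
,,@,,,
,,@,@,
,,,@,@
,,,,,v
[22] ,,,,,,
,,,,,,
,,,@@,
,,@,,,
,,@,@,
,,,@,@
,,,,<@
[23] ,,,,,,
,,,,,,
,,,@@,
,,@,,,
,,@,@,
,,,@^@
,,,,@@
[24] ,,,,,,
,,,,,,
,,,@@,
,,@,,,
,,@,@,
,,,@@>
,,,,@@
[25] ,,,,,,
,,,,,,
,,,@@,
,,@,,,
,,@,@^
,,,@@,
,,,,@@
[26] ,,,,,,
,,,,,,
,,,@@,
,,@,,,
>,@,@@
,,,@@,
,,,,@@
[27] ,,,,,,
,,,,,,
,,,@@,
,,@,,,
@,@,@@
v,,@@,
,,,,@@
[28] ,,,,,,
,,,,,,
,,,@@,
,,@,,,
@,@,@@
@,,@@<
,,,,@@
[29] ,,,,,,
,,,,,,
,,,@@,
,,@,,,
@,@,@^
@,,@@@
,,,,@@
[30] ,,,,,,
,,,,,,
,,,@@,
,,@,,,
@,@,<,
@,,@@@
,,,,@@
[31] ,,,,,,
,,,,,,
,,,@@,
,,@,,,
@,@,,,
@,,@v@
,,,,@@
[32] ,,,,,,
,,,,,,
,,,@@,
,,@,,,
@,@,,,
@,,@,>
,,,,@@
[33] ,,,,,,
,,,,,,
,,,@@,
,,@,,,
@,@,,^
@,,@,,
,,,,@@
[34] ,,,,,,
,,,,,,
,,,@@,
,,@,,,
>,@,,@
@,,@,,
,,,,@@
[35] ,,,,,,
,,,,,,
,,,@@,
^,@,,,
,,@,,@
@,,@,,
,,,,@@
[36] ,,,,,,
,,,,,,
,,,@@,
@>@,,,
,,@,,@
@,,@,,
,,,,@@
[37] ,,,,,,
,,,,,,
,,,@@,
@@@,,,
,v@,,@
@,,@,,
,,,,@@
[38] ,,,,,,
,,,,,,
,,,@@,
@@@,,,
<@@,,@
@,,@,,
,,,,@@
[39] ,,,,,,
,,,,,,
,,,@@,
^@@,,,
@@@,,@
@,,@,,
,,,,@@

3,0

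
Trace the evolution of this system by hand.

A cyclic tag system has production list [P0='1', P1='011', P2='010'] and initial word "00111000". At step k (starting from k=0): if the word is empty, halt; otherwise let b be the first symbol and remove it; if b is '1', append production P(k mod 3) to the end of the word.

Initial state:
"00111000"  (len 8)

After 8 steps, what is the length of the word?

[0] "00111000"  (len 8)
[1] "0111000"  (len 7)
[2] "111000"  (len 6)
[3] "11000010"  (len 8)
[4] "10000101"  (len 8)
[5] "0000101011"  (len 10)
[6] "000101011"  (len 9)
[7] "00101011"  (len 8)
[8] "0101011"  (len 7)

7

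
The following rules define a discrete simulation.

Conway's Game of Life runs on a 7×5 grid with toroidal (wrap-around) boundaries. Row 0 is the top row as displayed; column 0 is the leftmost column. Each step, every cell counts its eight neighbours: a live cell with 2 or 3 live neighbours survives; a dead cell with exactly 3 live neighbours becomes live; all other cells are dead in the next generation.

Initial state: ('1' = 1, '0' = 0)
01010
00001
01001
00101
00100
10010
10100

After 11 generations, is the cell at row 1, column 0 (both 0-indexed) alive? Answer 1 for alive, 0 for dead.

1

k=0  01010
00001
01001
00101
00100
10010
10100
k=1  11111
00111
00001
11100
01101
00111
10110
k=2  00000
00000
00001
00101
00001
00000
00000
k=3  00000
00000
00010
10001
00010
00000
00000
k=4  00000
00000
00001
00011
00001
00000
00000
k=5  00000
00000
00011
10011
00011
00000
00000
k=6  00000
00000
10010
10100
10010
00000
00000
k=7  00000
00000
01001
10110
01001
00000
00000
k=8  00000
00000
11111
00110
11111
00000
00000
k=9  00000
11111
11001
00000
11001
11111
00000
k=10  11111
00110
00000
00000
00000
00110
11111
k=11  00000
10000
00000
00000
00000
10000
00000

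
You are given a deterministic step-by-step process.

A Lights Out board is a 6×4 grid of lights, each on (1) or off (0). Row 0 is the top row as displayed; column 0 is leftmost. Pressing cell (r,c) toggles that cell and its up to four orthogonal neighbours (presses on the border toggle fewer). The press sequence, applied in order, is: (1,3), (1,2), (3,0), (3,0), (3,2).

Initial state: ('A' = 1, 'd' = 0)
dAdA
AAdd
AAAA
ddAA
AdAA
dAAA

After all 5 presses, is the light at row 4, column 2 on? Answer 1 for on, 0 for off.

0

t=0: dAdA
AAdd
AAAA
ddAA
AdAA
dAAA
t=1: dAdd
AAAA
AAAd
ddAA
AdAA
dAAA
t=2: dAAd
Addd
AAdd
ddAA
AdAA
dAAA
t=3: dAAd
Addd
dAdd
AAAA
ddAA
dAAA
t=4: dAAd
Addd
AAdd
ddAA
AdAA
dAAA
t=5: dAAd
Addd
AAAd
dAdd
AddA
dAAA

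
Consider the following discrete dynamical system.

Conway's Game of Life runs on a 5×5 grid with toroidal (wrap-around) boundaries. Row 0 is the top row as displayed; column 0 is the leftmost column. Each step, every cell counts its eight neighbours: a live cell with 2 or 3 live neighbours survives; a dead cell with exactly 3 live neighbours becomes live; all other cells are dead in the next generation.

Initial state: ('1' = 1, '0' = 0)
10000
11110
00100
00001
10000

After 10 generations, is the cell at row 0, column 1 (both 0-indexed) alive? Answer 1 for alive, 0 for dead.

gen 0: 10000
11110
00100
00001
10000
gen 1: 10100
10111
10101
00000
10001
gen 2: 00100
00100
10100
01010
11001
gen 3: 10110
00110
00110
00010
11011
gen 4: 10000
00000
00001
11000
11000
gen 5: 11000
00000
10000
01001
00001
gen 6: 10000
11000
10000
00001
01001
gen 7: 00001
11001
11001
00001
00001
gen 8: 00011
01010
01010
00011
10011
gen 9: 00000
10010
10010
00000
10100
gen 10: 01001
00000
00000
01001
00000

1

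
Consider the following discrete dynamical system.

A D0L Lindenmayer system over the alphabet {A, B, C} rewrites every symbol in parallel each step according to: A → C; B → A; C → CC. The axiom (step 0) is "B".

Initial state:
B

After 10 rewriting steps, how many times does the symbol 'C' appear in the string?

step 0: B
step 1: A
step 2: C
step 3: CC
step 4: CCCC
step 5: CCCCCCCC
step 6: CCCCCCCCCCCCCCCC
step 7: CCCCCCCCCCCCCCCCCCCCCCCCCCCCCCCC
step 8: CCCCCCCCCCCCCCCCCCCCCCCCCCCCCCCCCCCCCCCCCCCCCCCCCCCCCCCCCCCCCCCC
step 9: CCCCCCCCCCCCCCCCCCCCCCCCCCCCCCCCCCCCCCCCCCCCCCCCCCCCCCCCCC…CCCCCCCCCCCCCCCCCCCCCCCCCCCCCCCCCCCCCCCCCCCCCCCCCCCCCCCCCC  (len 128)
step 10: CCCCCCCCCCCCCCCCCCCCCCCCCCCCCCCCCCCCCCCCCCCCCCCCCCCCCCCCCC…CCCCCCCCCCCCCCCCCCCCCCCCCCCCCCCCCCCCCCCCCCCCCCCCCCCCCCCCCC  (len 256)

256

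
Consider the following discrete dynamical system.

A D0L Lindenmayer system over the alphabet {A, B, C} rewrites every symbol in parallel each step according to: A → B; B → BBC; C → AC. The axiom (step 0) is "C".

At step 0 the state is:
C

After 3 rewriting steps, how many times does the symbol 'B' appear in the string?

3

0) C
1) AC
2) BAC
3) BBCBAC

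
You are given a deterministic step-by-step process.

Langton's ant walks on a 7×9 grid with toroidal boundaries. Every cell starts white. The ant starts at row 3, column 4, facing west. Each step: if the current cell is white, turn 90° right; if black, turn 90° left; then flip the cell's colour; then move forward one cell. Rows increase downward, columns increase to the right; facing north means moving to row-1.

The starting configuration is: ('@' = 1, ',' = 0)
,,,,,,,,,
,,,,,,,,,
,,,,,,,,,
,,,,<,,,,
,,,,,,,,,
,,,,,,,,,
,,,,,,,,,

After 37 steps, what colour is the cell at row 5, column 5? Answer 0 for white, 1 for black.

0

gen 0: ,,,,,,,,,
,,,,,,,,,
,,,,,,,,,
,,,,<,,,,
,,,,,,,,,
,,,,,,,,,
,,,,,,,,,
gen 1: ,,,,,,,,,
,,,,,,,,,
,,,,^,,,,
,,,,@,,,,
,,,,,,,,,
,,,,,,,,,
,,,,,,,,,
gen 2: ,,,,,,,,,
,,,,,,,,,
,,,,@>,,,
,,,,@,,,,
,,,,,,,,,
,,,,,,,,,
,,,,,,,,,
gen 3: ,,,,,,,,,
,,,,,,,,,
,,,,@@,,,
,,,,@v,,,
,,,,,,,,,
,,,,,,,,,
,,,,,,,,,
gen 4: ,,,,,,,,,
,,,,,,,,,
,,,,@@,,,
,,,,<@,,,
,,,,,,,,,
,,,,,,,,,
,,,,,,,,,
gen 5: ,,,,,,,,,
,,,,,,,,,
,,,,@@,,,
,,,,,@,,,
,,,,v,,,,
,,,,,,,,,
,,,,,,,,,
gen 6: ,,,,,,,,,
,,,,,,,,,
,,,,@@,,,
,,,,,@,,,
,,,<@,,,,
,,,,,,,,,
,,,,,,,,,
gen 7: ,,,,,,,,,
,,,,,,,,,
,,,,@@,,,
,,,^,@,,,
,,,@@,,,,
,,,,,,,,,
,,,,,,,,,
gen 8: ,,,,,,,,,
,,,,,,,,,
,,,,@@,,,
,,,@>@,,,
,,,@@,,,,
,,,,,,,,,
,,,,,,,,,
gen 9: ,,,,,,,,,
,,,,,,,,,
,,,,@@,,,
,,,@@@,,,
,,,@v,,,,
,,,,,,,,,
,,,,,,,,,
gen 10: ,,,,,,,,,
,,,,,,,,,
,,,,@@,,,
,,,@@@,,,
,,,@,>,,,
,,,,,,,,,
,,,,,,,,,
gen 11: ,,,,,,,,,
,,,,,,,,,
,,,,@@,,,
,,,@@@,,,
,,,@,@,,,
,,,,,v,,,
,,,,,,,,,
gen 12: ,,,,,,,,,
,,,,,,,,,
,,,,@@,,,
,,,@@@,,,
,,,@,@,,,
,,,,<@,,,
,,,,,,,,,
gen 13: ,,,,,,,,,
,,,,,,,,,
,,,,@@,,,
,,,@@@,,,
,,,@^@,,,
,,,,@@,,,
,,,,,,,,,
gen 14: ,,,,,,,,,
,,,,,,,,,
,,,,@@,,,
,,,@@@,,,
,,,@@>,,,
,,,,@@,,,
,,,,,,,,,
gen 15: ,,,,,,,,,
,,,,,,,,,
,,,,@@,,,
,,,@@^,,,
,,,@@,,,,
,,,,@@,,,
,,,,,,,,,
gen 16: ,,,,,,,,,
,,,,,,,,,
,,,,@@,,,
,,,@<,,,,
,,,@@,,,,
,,,,@@,,,
,,,,,,,,,
gen 17: ,,,,,,,,,
,,,,,,,,,
,,,,@@,,,
,,,@,,,,,
,,,@v,,,,
,,,,@@,,,
,,,,,,,,,
gen 18: ,,,,,,,,,
,,,,,,,,,
,,,,@@,,,
,,,@,,,,,
,,,@,>,,,
,,,,@@,,,
,,,,,,,,,
gen 19: ,,,,,,,,,
,,,,,,,,,
,,,,@@,,,
,,,@,,,,,
,,,@,@,,,
,,,,@v,,,
,,,,,,,,,
gen 20: ,,,,,,,,,
,,,,,,,,,
,,,,@@,,,
,,,@,,,,,
,,,@,@,,,
,,,,@,>,,
,,,,,,,,,
gen 21: ,,,,,,,,,
,,,,,,,,,
,,,,@@,,,
,,,@,,,,,
,,,@,@,,,
,,,,@,@,,
,,,,,,v,,
gen 22: ,,,,,,,,,
,,,,,,,,,
,,,,@@,,,
,,,@,,,,,
,,,@,@,,,
,,,,@,@,,
,,,,,<@,,
gen 23: ,,,,,,,,,
,,,,,,,,,
,,,,@@,,,
,,,@,,,,,
,,,@,@,,,
,,,,@^@,,
,,,,,@@,,
gen 24: ,,,,,,,,,
,,,,,,,,,
,,,,@@,,,
,,,@,,,,,
,,,@,@,,,
,,,,@@>,,
,,,,,@@,,
gen 25: ,,,,,,,,,
,,,,,,,,,
,,,,@@,,,
,,,@,,,,,
,,,@,@^,,
,,,,@@,,,
,,,,,@@,,
gen 26: ,,,,,,,,,
,,,,,,,,,
,,,,@@,,,
,,,@,,,,,
,,,@,@@>,
,,,,@@,,,
,,,,,@@,,
gen 27: ,,,,,,,,,
,,,,,,,,,
,,,,@@,,,
,,,@,,,,,
,,,@,@@@,
,,,,@@,v,
,,,,,@@,,
gen 28: ,,,,,,,,,
,,,,,,,,,
,,,,@@,,,
,,,@,,,,,
,,,@,@@@,
,,,,@@<@,
,,,,,@@,,
gen 29: ,,,,,,,,,
,,,,,,,,,
,,,,@@,,,
,,,@,,,,,
,,,@,@^@,
,,,,@@@@,
,,,,,@@,,
gen 30: ,,,,,,,,,
,,,,,,,,,
,,,,@@,,,
,,,@,,,,,
,,,@,<,@,
,,,,@@@@,
,,,,,@@,,
gen 31: ,,,,,,,,,
,,,,,,,,,
,,,,@@,,,
,,,@,,,,,
,,,@,,,@,
,,,,@v@@,
,,,,,@@,,
gen 32: ,,,,,,,,,
,,,,,,,,,
,,,,@@,,,
,,,@,,,,,
,,,@,,,@,
,,,,@,>@,
,,,,,@@,,
gen 33: ,,,,,,,,,
,,,,,,,,,
,,,,@@,,,
,,,@,,,,,
,,,@,,^@,
,,,,@,,@,
,,,,,@@,,
gen 34: ,,,,,,,,,
,,,,,,,,,
,,,,@@,,,
,,,@,,,,,
,,,@,,@>,
,,,,@,,@,
,,,,,@@,,
gen 35: ,,,,,,,,,
,,,,,,,,,
,,,,@@,,,
,,,@,,,^,
,,,@,,@,,
,,,,@,,@,
,,,,,@@,,
gen 36: ,,,,,,,,,
,,,,,,,,,
,,,,@@,,,
,,,@,,,@>
,,,@,,@,,
,,,,@,,@,
,,,,,@@,,
gen 37: ,,,,,,,,,
,,,,,,,,,
,,,,@@,,,
,,,@,,,@@
,,,@,,@,v
,,,,@,,@,
,,,,,@@,,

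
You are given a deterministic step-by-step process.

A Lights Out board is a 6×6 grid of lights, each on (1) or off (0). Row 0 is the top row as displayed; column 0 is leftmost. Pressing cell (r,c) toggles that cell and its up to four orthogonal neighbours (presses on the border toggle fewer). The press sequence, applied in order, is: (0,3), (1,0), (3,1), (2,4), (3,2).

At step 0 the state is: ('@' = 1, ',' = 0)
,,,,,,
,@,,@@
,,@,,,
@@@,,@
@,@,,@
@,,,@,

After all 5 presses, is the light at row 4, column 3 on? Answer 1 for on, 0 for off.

k=0  ,,,,,,
,@,,@@
,,@,,,
@@@,,@
@,@,,@
@,,,@,
k=1  ,,@@@,
,@,@@@
,,@,,,
@@@,,@
@,@,,@
@,,,@,
k=2  @,@@@,
@,,@@@
@,@,,,
@@@,,@
@,@,,@
@,,,@,
k=3  @,@@@,
@,,@@@
@@@,,,
,,,,,@
@@@,,@
@,,,@,
k=4  @,@@@,
@,,@,@
@@@@@@
,,,,@@
@@@,,@
@,,,@,
k=5  @,@@@,
@,,@,@
@@,@@@
,@@@@@
@@,,,@
@,,,@,

0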